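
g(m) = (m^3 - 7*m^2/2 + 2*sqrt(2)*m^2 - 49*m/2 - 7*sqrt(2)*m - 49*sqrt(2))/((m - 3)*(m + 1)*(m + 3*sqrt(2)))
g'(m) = (3*m^2 - 7*m + 4*sqrt(2)*m - 49/2 - 7*sqrt(2))/((m - 3)*(m + 1)*(m + 3*sqrt(2))) - (m^3 - 7*m^2/2 + 2*sqrt(2)*m^2 - 49*m/2 - 7*sqrt(2)*m - 49*sqrt(2))/((m - 3)*(m + 1)*(m + 3*sqrt(2))^2) - (m^3 - 7*m^2/2 + 2*sqrt(2)*m^2 - 49*m/2 - 7*sqrt(2)*m - 49*sqrt(2))/((m - 3)*(m + 1)^2*(m + 3*sqrt(2))) - (m^3 - 7*m^2/2 + 2*sqrt(2)*m^2 - 49*m/2 - 7*sqrt(2)*m - 49*sqrt(2))/((m - 3)^2*(m + 1)*(m + 3*sqrt(2))) = (2*sqrt(2)*m^4 + 3*m^4 + 4*sqrt(2)*m^3 + 86*m^3 - 41*m^2 + 389*sqrt(2)*m^2 - 266*sqrt(2)*m + 1032*m - 924 + 147*sqrt(2))/(2*(m^6 - 4*m^5 + 6*sqrt(2)*m^5 - 24*sqrt(2)*m^4 + 16*m^4 - 60*m^3 - 12*sqrt(2)*m^3 - 27*m^2 + 72*sqrt(2)*m^2 + 54*sqrt(2)*m + 216*m + 162))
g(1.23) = 5.13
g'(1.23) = 1.12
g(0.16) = 5.16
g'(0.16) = -1.42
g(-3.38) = 0.05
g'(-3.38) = 0.31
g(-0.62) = 9.73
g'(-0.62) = -19.09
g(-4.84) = 1.77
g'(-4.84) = 1.30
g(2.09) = 7.58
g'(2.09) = 6.03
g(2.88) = 45.25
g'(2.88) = 363.07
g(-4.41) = 3.88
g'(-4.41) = 17.80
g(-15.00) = 1.14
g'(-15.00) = 0.01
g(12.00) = 0.60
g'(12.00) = 0.05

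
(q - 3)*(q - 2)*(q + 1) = q^3 - 4*q^2 + q + 6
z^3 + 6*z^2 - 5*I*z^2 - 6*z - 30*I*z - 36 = (z + 6)*(z - 3*I)*(z - 2*I)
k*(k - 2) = k^2 - 2*k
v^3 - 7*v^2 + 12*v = v*(v - 4)*(v - 3)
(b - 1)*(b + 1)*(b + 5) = b^3 + 5*b^2 - b - 5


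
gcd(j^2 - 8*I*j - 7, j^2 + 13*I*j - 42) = 1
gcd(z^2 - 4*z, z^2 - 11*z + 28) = z - 4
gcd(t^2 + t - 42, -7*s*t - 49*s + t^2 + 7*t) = t + 7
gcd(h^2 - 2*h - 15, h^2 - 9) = h + 3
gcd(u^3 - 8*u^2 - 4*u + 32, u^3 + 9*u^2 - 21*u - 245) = 1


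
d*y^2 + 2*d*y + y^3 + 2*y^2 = y*(d + y)*(y + 2)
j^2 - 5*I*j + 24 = (j - 8*I)*(j + 3*I)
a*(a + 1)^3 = a^4 + 3*a^3 + 3*a^2 + a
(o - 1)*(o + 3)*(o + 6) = o^3 + 8*o^2 + 9*o - 18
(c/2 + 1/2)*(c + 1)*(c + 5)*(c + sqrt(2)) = c^4/2 + sqrt(2)*c^3/2 + 7*c^3/2 + 7*sqrt(2)*c^2/2 + 11*c^2/2 + 5*c/2 + 11*sqrt(2)*c/2 + 5*sqrt(2)/2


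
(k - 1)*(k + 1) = k^2 - 1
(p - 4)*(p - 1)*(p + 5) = p^3 - 21*p + 20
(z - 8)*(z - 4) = z^2 - 12*z + 32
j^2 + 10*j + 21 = (j + 3)*(j + 7)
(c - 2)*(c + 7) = c^2 + 5*c - 14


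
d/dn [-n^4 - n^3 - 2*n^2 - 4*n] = -4*n^3 - 3*n^2 - 4*n - 4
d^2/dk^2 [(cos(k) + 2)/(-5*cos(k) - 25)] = 3*(sin(k)^2 + 5*cos(k) + 1)/(5*(cos(k) + 5)^3)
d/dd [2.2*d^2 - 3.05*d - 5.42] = 4.4*d - 3.05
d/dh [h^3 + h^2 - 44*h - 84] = 3*h^2 + 2*h - 44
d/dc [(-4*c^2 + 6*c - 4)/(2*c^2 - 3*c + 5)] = 6*(3 - 4*c)/(4*c^4 - 12*c^3 + 29*c^2 - 30*c + 25)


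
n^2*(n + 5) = n^3 + 5*n^2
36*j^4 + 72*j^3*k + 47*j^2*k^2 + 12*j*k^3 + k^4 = (j + k)*(2*j + k)*(3*j + k)*(6*j + k)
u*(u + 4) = u^2 + 4*u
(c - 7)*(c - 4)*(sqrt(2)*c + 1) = sqrt(2)*c^3 - 11*sqrt(2)*c^2 + c^2 - 11*c + 28*sqrt(2)*c + 28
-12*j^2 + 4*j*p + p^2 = (-2*j + p)*(6*j + p)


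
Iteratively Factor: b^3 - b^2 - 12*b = (b + 3)*(b^2 - 4*b) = b*(b + 3)*(b - 4)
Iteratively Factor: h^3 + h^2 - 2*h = (h)*(h^2 + h - 2) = h*(h + 2)*(h - 1)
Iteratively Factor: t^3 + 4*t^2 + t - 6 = (t - 1)*(t^2 + 5*t + 6) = (t - 1)*(t + 2)*(t + 3)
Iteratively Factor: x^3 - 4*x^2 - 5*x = (x - 5)*(x^2 + x) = x*(x - 5)*(x + 1)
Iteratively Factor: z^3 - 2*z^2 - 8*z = (z)*(z^2 - 2*z - 8) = z*(z - 4)*(z + 2)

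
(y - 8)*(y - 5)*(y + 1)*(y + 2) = y^4 - 10*y^3 + 3*y^2 + 94*y + 80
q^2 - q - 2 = (q - 2)*(q + 1)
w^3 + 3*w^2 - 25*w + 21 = (w - 3)*(w - 1)*(w + 7)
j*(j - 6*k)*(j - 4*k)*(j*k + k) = j^4*k - 10*j^3*k^2 + j^3*k + 24*j^2*k^3 - 10*j^2*k^2 + 24*j*k^3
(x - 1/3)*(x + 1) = x^2 + 2*x/3 - 1/3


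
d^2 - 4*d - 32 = (d - 8)*(d + 4)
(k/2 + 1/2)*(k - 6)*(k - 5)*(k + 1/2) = k^4/2 - 19*k^3/4 + 7*k^2 + 79*k/4 + 15/2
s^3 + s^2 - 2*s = s*(s - 1)*(s + 2)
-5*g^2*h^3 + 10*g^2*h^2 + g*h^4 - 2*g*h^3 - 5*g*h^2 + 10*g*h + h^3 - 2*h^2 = h*(-5*g + h)*(h - 2)*(g*h + 1)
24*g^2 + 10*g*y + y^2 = (4*g + y)*(6*g + y)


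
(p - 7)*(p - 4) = p^2 - 11*p + 28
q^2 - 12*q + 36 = (q - 6)^2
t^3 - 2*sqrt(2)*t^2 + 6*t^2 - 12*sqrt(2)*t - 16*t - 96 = (t + 6)*(t - 4*sqrt(2))*(t + 2*sqrt(2))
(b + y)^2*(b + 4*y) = b^3 + 6*b^2*y + 9*b*y^2 + 4*y^3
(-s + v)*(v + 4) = -s*v - 4*s + v^2 + 4*v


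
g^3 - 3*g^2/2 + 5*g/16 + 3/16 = (g - 1)*(g - 3/4)*(g + 1/4)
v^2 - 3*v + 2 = (v - 2)*(v - 1)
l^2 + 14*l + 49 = (l + 7)^2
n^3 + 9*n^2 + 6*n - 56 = (n - 2)*(n + 4)*(n + 7)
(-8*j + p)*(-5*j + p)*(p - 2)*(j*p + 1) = 40*j^3*p^2 - 80*j^3*p - 13*j^2*p^3 + 26*j^2*p^2 + 40*j^2*p - 80*j^2 + j*p^4 - 2*j*p^3 - 13*j*p^2 + 26*j*p + p^3 - 2*p^2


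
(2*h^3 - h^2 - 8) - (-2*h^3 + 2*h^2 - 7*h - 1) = 4*h^3 - 3*h^2 + 7*h - 7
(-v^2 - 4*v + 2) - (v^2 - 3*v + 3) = -2*v^2 - v - 1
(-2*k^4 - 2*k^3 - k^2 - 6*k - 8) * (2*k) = -4*k^5 - 4*k^4 - 2*k^3 - 12*k^2 - 16*k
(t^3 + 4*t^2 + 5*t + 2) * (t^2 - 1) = t^5 + 4*t^4 + 4*t^3 - 2*t^2 - 5*t - 2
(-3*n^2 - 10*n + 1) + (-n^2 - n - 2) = -4*n^2 - 11*n - 1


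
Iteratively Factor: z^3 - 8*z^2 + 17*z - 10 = (z - 5)*(z^2 - 3*z + 2) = (z - 5)*(z - 2)*(z - 1)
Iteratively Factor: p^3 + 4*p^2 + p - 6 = (p + 3)*(p^2 + p - 2) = (p + 2)*(p + 3)*(p - 1)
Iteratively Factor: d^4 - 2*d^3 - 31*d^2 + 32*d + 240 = (d + 3)*(d^3 - 5*d^2 - 16*d + 80) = (d + 3)*(d + 4)*(d^2 - 9*d + 20) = (d - 5)*(d + 3)*(d + 4)*(d - 4)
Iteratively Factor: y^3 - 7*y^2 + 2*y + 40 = (y - 4)*(y^2 - 3*y - 10) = (y - 5)*(y - 4)*(y + 2)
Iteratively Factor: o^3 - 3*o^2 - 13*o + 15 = (o - 1)*(o^2 - 2*o - 15) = (o - 5)*(o - 1)*(o + 3)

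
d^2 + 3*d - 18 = (d - 3)*(d + 6)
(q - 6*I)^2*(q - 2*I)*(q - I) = q^4 - 15*I*q^3 - 74*q^2 + 132*I*q + 72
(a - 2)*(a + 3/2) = a^2 - a/2 - 3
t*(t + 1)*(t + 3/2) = t^3 + 5*t^2/2 + 3*t/2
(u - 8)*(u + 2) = u^2 - 6*u - 16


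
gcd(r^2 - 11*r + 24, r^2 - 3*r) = r - 3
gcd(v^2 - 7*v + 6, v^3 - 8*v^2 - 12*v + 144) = v - 6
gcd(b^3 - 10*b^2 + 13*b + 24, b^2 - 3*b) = b - 3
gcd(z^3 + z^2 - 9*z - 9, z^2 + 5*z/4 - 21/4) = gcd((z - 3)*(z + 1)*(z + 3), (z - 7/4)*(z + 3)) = z + 3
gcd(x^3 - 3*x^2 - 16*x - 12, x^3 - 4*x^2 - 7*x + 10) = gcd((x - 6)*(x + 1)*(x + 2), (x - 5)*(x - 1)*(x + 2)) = x + 2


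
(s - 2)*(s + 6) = s^2 + 4*s - 12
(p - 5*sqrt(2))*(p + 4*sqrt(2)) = p^2 - sqrt(2)*p - 40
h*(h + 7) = h^2 + 7*h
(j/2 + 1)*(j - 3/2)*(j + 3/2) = j^3/2 + j^2 - 9*j/8 - 9/4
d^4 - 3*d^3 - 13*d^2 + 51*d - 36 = (d - 3)^2*(d - 1)*(d + 4)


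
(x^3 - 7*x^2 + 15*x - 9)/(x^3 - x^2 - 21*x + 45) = (x - 1)/(x + 5)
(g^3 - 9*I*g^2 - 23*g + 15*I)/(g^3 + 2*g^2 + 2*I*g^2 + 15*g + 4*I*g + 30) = (g^2 - 6*I*g - 5)/(g^2 + g*(2 + 5*I) + 10*I)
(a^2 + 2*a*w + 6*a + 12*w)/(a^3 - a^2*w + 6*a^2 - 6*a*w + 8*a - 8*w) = (a^2 + 2*a*w + 6*a + 12*w)/(a^3 - a^2*w + 6*a^2 - 6*a*w + 8*a - 8*w)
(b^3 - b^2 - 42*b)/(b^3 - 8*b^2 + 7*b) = (b + 6)/(b - 1)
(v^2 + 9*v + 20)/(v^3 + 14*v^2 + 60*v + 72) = (v^2 + 9*v + 20)/(v^3 + 14*v^2 + 60*v + 72)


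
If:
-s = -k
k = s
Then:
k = s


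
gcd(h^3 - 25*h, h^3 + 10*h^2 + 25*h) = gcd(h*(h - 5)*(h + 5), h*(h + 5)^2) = h^2 + 5*h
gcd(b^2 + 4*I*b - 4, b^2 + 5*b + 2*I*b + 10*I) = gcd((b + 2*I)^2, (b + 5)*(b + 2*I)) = b + 2*I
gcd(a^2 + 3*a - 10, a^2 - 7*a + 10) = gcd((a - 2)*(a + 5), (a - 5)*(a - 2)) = a - 2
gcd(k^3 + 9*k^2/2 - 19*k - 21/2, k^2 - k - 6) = k - 3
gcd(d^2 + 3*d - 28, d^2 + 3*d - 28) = d^2 + 3*d - 28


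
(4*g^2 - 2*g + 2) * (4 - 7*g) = -28*g^3 + 30*g^2 - 22*g + 8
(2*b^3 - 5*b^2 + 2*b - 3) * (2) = 4*b^3 - 10*b^2 + 4*b - 6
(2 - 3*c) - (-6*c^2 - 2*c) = 6*c^2 - c + 2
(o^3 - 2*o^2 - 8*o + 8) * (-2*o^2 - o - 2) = -2*o^5 + 3*o^4 + 16*o^3 - 4*o^2 + 8*o - 16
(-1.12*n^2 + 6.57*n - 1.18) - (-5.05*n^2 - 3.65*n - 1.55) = 3.93*n^2 + 10.22*n + 0.37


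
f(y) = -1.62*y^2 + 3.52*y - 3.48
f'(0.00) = 3.52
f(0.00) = -3.48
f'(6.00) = -15.92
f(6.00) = -40.68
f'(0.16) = 3.00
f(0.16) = -2.96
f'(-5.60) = 21.66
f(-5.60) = -74.00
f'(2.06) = -3.15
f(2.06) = -3.10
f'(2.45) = -4.42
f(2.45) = -4.58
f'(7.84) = -21.88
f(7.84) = -75.46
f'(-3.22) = 13.95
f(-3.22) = -31.61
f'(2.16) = -3.48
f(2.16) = -3.44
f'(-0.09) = 3.81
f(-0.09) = -3.81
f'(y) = 3.52 - 3.24*y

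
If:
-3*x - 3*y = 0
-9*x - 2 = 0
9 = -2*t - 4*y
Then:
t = -89/18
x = -2/9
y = 2/9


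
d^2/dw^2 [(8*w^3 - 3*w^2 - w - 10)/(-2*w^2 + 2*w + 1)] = 2*(-32*w^3 + 90*w^2 - 138*w + 61)/(8*w^6 - 24*w^5 + 12*w^4 + 16*w^3 - 6*w^2 - 6*w - 1)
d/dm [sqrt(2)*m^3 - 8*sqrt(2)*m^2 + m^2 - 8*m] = 3*sqrt(2)*m^2 - 16*sqrt(2)*m + 2*m - 8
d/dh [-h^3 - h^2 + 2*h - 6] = -3*h^2 - 2*h + 2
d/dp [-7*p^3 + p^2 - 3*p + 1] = -21*p^2 + 2*p - 3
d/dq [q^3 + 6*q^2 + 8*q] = 3*q^2 + 12*q + 8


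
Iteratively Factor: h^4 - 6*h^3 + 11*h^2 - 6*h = (h - 1)*(h^3 - 5*h^2 + 6*h) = (h - 2)*(h - 1)*(h^2 - 3*h) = (h - 3)*(h - 2)*(h - 1)*(h)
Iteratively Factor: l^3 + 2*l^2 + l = (l + 1)*(l^2 + l) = (l + 1)^2*(l)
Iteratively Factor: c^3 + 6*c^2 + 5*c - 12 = (c + 4)*(c^2 + 2*c - 3) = (c + 3)*(c + 4)*(c - 1)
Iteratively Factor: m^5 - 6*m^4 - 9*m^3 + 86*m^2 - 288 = (m + 3)*(m^4 - 9*m^3 + 18*m^2 + 32*m - 96) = (m - 3)*(m + 3)*(m^3 - 6*m^2 + 32) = (m - 3)*(m + 2)*(m + 3)*(m^2 - 8*m + 16) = (m - 4)*(m - 3)*(m + 2)*(m + 3)*(m - 4)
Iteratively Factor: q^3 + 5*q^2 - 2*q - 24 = (q - 2)*(q^2 + 7*q + 12) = (q - 2)*(q + 4)*(q + 3)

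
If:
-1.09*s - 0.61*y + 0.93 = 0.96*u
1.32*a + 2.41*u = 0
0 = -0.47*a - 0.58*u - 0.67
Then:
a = -4.40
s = -0.559633027522936*y - 1.26861165744904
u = 2.41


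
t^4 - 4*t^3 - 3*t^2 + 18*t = t*(t - 3)^2*(t + 2)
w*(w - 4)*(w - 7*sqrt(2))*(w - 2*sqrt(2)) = w^4 - 9*sqrt(2)*w^3 - 4*w^3 + 28*w^2 + 36*sqrt(2)*w^2 - 112*w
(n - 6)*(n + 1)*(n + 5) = n^3 - 31*n - 30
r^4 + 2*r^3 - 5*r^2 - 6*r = r*(r - 2)*(r + 1)*(r + 3)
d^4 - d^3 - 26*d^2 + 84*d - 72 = (d - 3)*(d - 2)^2*(d + 6)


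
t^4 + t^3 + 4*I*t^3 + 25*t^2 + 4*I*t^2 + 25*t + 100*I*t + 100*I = (t + 1)*(t - 5*I)*(t + 4*I)*(t + 5*I)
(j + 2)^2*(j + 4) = j^3 + 8*j^2 + 20*j + 16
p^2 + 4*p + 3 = (p + 1)*(p + 3)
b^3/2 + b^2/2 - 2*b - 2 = (b/2 + 1)*(b - 2)*(b + 1)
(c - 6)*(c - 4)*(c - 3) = c^3 - 13*c^2 + 54*c - 72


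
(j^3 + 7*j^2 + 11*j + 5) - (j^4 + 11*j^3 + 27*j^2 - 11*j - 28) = -j^4 - 10*j^3 - 20*j^2 + 22*j + 33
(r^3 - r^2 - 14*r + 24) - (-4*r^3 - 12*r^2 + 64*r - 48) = 5*r^3 + 11*r^2 - 78*r + 72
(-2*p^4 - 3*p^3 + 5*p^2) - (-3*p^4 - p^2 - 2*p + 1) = p^4 - 3*p^3 + 6*p^2 + 2*p - 1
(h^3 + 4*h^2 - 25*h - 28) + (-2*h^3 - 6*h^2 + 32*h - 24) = -h^3 - 2*h^2 + 7*h - 52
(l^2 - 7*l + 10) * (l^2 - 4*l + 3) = l^4 - 11*l^3 + 41*l^2 - 61*l + 30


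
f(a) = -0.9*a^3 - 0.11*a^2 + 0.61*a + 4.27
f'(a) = -2.7*a^2 - 0.22*a + 0.61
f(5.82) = -173.33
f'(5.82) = -92.13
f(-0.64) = 4.07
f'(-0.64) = -0.36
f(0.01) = 4.28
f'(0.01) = 0.61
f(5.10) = -114.87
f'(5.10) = -70.74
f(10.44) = -1025.45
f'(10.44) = -295.97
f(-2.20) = 11.98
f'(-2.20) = -11.97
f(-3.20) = 30.68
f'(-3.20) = -26.33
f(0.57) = 4.42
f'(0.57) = -0.39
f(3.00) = -19.19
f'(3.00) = -24.35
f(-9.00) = 645.97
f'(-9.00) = -216.11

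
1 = 1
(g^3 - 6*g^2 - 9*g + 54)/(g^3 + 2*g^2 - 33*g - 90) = (g - 3)/(g + 5)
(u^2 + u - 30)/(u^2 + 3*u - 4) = (u^2 + u - 30)/(u^2 + 3*u - 4)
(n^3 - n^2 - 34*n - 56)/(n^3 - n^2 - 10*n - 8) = (n^2 - 3*n - 28)/(n^2 - 3*n - 4)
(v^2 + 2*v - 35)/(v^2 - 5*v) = (v + 7)/v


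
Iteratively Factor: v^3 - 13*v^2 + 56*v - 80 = (v - 5)*(v^2 - 8*v + 16) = (v - 5)*(v - 4)*(v - 4)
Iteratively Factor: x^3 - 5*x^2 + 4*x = (x - 1)*(x^2 - 4*x) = x*(x - 1)*(x - 4)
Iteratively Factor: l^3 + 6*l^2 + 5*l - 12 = (l - 1)*(l^2 + 7*l + 12) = (l - 1)*(l + 3)*(l + 4)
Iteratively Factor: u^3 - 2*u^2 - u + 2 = (u - 1)*(u^2 - u - 2) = (u - 2)*(u - 1)*(u + 1)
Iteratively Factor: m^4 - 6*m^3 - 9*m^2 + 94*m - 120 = (m + 4)*(m^3 - 10*m^2 + 31*m - 30) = (m - 2)*(m + 4)*(m^2 - 8*m + 15) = (m - 5)*(m - 2)*(m + 4)*(m - 3)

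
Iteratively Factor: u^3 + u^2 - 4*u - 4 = (u + 1)*(u^2 - 4) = (u + 1)*(u + 2)*(u - 2)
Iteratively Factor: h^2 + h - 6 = (h - 2)*(h + 3)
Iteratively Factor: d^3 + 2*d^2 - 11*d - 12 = (d - 3)*(d^2 + 5*d + 4) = (d - 3)*(d + 4)*(d + 1)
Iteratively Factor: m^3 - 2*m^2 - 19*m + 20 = (m - 5)*(m^2 + 3*m - 4) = (m - 5)*(m - 1)*(m + 4)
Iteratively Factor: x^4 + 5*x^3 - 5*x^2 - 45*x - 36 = (x + 1)*(x^3 + 4*x^2 - 9*x - 36) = (x + 1)*(x + 4)*(x^2 - 9) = (x + 1)*(x + 3)*(x + 4)*(x - 3)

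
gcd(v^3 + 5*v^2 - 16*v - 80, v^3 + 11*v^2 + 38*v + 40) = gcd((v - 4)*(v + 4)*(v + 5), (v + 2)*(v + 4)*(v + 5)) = v^2 + 9*v + 20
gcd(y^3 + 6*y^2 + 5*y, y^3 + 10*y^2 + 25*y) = y^2 + 5*y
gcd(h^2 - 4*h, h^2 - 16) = h - 4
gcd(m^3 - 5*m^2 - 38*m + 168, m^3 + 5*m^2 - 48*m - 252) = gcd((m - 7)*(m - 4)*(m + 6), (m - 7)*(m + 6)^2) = m^2 - m - 42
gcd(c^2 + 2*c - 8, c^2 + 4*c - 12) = c - 2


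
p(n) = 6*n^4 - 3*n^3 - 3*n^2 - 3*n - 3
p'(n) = 24*n^3 - 9*n^2 - 6*n - 3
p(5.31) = 4217.44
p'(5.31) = 3304.69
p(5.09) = 3535.77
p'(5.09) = 2898.22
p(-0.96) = 4.87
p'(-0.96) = -26.77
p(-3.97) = 1639.78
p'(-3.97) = -1622.73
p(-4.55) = 2802.69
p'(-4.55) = -2422.74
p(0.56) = -5.56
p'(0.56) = -4.97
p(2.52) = 164.35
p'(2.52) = 308.80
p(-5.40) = 5499.95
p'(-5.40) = -4012.18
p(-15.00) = 313242.00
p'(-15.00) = -82938.00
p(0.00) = -3.00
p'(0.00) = -3.00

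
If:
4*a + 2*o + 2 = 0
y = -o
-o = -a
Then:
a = -1/3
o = -1/3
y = 1/3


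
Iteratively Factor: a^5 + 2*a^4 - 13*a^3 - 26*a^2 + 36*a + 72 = (a + 2)*(a^4 - 13*a^2 + 36) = (a - 2)*(a + 2)*(a^3 + 2*a^2 - 9*a - 18) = (a - 2)*(a + 2)^2*(a^2 - 9) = (a - 3)*(a - 2)*(a + 2)^2*(a + 3)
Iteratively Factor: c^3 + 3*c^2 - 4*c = (c)*(c^2 + 3*c - 4) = c*(c + 4)*(c - 1)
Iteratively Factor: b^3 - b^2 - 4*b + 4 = (b - 1)*(b^2 - 4) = (b - 2)*(b - 1)*(b + 2)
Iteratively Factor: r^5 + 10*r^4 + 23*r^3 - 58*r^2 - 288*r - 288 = (r + 4)*(r^4 + 6*r^3 - r^2 - 54*r - 72) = (r + 3)*(r + 4)*(r^3 + 3*r^2 - 10*r - 24) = (r + 2)*(r + 3)*(r + 4)*(r^2 + r - 12) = (r + 2)*(r + 3)*(r + 4)^2*(r - 3)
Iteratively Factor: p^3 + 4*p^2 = (p + 4)*(p^2) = p*(p + 4)*(p)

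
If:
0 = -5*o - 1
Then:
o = -1/5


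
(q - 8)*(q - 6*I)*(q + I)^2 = q^4 - 8*q^3 - 4*I*q^3 + 11*q^2 + 32*I*q^2 - 88*q + 6*I*q - 48*I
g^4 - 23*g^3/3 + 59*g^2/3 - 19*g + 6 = (g - 3)^2*(g - 1)*(g - 2/3)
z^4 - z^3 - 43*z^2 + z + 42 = (z - 7)*(z - 1)*(z + 1)*(z + 6)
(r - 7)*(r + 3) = r^2 - 4*r - 21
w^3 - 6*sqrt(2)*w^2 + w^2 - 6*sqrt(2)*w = w*(w + 1)*(w - 6*sqrt(2))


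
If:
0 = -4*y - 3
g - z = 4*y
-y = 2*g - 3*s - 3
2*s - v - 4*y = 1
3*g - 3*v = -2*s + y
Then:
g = 3/4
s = -3/4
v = 1/2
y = -3/4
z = 15/4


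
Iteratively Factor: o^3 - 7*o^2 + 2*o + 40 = (o + 2)*(o^2 - 9*o + 20) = (o - 4)*(o + 2)*(o - 5)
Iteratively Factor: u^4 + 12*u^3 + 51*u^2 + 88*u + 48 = (u + 3)*(u^3 + 9*u^2 + 24*u + 16) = (u + 3)*(u + 4)*(u^2 + 5*u + 4) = (u + 1)*(u + 3)*(u + 4)*(u + 4)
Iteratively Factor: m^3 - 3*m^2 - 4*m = (m + 1)*(m^2 - 4*m) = (m - 4)*(m + 1)*(m)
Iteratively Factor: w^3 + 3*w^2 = (w + 3)*(w^2) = w*(w + 3)*(w)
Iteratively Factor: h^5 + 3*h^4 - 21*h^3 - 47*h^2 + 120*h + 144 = (h + 1)*(h^4 + 2*h^3 - 23*h^2 - 24*h + 144) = (h + 1)*(h + 4)*(h^3 - 2*h^2 - 15*h + 36) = (h - 3)*(h + 1)*(h + 4)*(h^2 + h - 12) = (h - 3)^2*(h + 1)*(h + 4)*(h + 4)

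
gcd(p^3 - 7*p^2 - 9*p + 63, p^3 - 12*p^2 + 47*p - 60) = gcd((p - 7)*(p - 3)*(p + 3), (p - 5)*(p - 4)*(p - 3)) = p - 3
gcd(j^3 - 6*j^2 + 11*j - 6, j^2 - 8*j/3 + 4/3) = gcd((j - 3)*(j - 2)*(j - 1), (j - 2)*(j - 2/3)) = j - 2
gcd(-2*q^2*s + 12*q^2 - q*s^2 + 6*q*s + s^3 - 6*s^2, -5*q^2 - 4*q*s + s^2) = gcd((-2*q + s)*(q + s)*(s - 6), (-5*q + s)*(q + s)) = q + s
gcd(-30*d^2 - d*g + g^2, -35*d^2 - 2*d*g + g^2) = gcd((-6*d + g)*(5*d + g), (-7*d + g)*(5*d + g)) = 5*d + g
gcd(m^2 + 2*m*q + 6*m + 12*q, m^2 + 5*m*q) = 1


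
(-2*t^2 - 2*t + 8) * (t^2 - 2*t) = -2*t^4 + 2*t^3 + 12*t^2 - 16*t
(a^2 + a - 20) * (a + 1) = a^3 + 2*a^2 - 19*a - 20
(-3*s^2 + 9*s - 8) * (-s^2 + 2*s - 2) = 3*s^4 - 15*s^3 + 32*s^2 - 34*s + 16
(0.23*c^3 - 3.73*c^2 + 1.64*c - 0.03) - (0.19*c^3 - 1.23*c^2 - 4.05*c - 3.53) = 0.04*c^3 - 2.5*c^2 + 5.69*c + 3.5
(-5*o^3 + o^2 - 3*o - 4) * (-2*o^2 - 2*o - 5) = 10*o^5 + 8*o^4 + 29*o^3 + 9*o^2 + 23*o + 20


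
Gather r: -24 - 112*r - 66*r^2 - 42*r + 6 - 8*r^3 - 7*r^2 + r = -8*r^3 - 73*r^2 - 153*r - 18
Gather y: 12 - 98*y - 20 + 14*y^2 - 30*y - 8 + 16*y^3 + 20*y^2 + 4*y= 16*y^3 + 34*y^2 - 124*y - 16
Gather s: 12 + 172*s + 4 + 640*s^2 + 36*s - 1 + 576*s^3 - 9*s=576*s^3 + 640*s^2 + 199*s + 15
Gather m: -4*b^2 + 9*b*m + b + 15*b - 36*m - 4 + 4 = -4*b^2 + 16*b + m*(9*b - 36)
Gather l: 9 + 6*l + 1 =6*l + 10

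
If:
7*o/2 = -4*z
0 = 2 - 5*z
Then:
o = -16/35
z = 2/5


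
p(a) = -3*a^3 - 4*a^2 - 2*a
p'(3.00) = -107.00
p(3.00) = -123.00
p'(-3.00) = -59.00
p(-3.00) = 51.00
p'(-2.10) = -24.89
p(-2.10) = 14.34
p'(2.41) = -73.55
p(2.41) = -70.04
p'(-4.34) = -136.80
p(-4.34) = 178.58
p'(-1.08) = -3.86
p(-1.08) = 1.27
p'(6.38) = -419.38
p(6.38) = -954.66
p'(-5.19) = -202.90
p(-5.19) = 322.03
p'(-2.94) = -56.27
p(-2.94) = 47.54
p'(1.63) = -38.95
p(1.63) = -26.88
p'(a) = -9*a^2 - 8*a - 2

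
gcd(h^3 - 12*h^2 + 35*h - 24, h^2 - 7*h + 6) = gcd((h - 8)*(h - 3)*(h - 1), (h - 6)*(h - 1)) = h - 1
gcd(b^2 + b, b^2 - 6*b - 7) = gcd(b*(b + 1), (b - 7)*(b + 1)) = b + 1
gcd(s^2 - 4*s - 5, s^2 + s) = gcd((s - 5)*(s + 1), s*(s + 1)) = s + 1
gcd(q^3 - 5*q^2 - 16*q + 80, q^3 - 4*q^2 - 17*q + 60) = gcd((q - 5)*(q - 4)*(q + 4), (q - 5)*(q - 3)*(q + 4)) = q^2 - q - 20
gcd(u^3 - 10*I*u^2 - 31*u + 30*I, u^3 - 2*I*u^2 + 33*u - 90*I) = u^2 - 8*I*u - 15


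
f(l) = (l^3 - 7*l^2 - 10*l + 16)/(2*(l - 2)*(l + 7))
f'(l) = (3*l^2 - 14*l - 10)/(2*(l - 2)*(l + 7)) - (l^3 - 7*l^2 - 10*l + 16)/(2*(l - 2)*(l + 7)^2) - (l^3 - 7*l^2 - 10*l + 16)/(2*(l - 2)^2*(l + 7)) = (l^4 + 10*l^3 - 67*l^2 + 164*l + 60)/(2*(l^4 + 10*l^3 - 3*l^2 - 140*l + 196))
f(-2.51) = 0.46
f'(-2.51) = -1.09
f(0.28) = -0.51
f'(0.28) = 0.32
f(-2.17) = 0.14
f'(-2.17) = -0.85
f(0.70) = -0.30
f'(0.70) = 0.73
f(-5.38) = 12.07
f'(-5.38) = -12.18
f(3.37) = -2.07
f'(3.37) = 0.90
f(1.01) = 0.01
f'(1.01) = 1.34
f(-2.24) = 0.20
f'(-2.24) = -0.90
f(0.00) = -0.57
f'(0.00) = 0.15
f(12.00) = 1.62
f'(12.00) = 0.42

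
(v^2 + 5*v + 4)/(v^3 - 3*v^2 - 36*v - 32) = 1/(v - 8)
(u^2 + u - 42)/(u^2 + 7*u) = (u - 6)/u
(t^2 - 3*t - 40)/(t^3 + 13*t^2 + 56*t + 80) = (t - 8)/(t^2 + 8*t + 16)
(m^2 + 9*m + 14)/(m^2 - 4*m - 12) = (m + 7)/(m - 6)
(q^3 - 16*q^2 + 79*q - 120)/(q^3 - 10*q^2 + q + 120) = (q - 3)/(q + 3)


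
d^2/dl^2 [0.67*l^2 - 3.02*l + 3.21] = 1.34000000000000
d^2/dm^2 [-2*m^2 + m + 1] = -4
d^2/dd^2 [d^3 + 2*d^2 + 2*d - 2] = 6*d + 4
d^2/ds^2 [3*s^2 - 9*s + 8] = 6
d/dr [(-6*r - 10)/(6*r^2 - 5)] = 6*(6*r^2 + 20*r + 5)/(36*r^4 - 60*r^2 + 25)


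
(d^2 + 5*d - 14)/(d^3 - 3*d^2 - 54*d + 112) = 1/(d - 8)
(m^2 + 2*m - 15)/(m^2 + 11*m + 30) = (m - 3)/(m + 6)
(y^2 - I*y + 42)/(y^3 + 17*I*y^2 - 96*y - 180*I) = (y - 7*I)/(y^2 + 11*I*y - 30)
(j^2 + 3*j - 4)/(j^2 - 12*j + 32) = (j^2 + 3*j - 4)/(j^2 - 12*j + 32)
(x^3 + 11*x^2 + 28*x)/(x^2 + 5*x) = (x^2 + 11*x + 28)/(x + 5)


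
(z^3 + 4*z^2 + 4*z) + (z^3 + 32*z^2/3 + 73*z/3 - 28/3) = 2*z^3 + 44*z^2/3 + 85*z/3 - 28/3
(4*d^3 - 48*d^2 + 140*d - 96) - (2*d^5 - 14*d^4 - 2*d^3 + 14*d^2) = -2*d^5 + 14*d^4 + 6*d^3 - 62*d^2 + 140*d - 96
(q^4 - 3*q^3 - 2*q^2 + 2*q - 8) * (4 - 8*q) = -8*q^5 + 28*q^4 + 4*q^3 - 24*q^2 + 72*q - 32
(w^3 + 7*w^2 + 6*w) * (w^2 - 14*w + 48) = w^5 - 7*w^4 - 44*w^3 + 252*w^2 + 288*w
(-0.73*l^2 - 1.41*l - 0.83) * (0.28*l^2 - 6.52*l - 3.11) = -0.2044*l^4 + 4.3648*l^3 + 11.2311*l^2 + 9.7967*l + 2.5813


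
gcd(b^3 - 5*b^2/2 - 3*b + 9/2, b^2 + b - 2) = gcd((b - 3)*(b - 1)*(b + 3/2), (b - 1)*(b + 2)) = b - 1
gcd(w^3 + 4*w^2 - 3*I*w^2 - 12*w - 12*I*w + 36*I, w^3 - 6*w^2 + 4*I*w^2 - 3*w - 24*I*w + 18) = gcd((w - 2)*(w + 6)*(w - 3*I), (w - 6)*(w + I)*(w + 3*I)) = 1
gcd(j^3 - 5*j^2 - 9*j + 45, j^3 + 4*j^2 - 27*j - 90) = j^2 - 2*j - 15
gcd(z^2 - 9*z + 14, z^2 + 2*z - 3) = 1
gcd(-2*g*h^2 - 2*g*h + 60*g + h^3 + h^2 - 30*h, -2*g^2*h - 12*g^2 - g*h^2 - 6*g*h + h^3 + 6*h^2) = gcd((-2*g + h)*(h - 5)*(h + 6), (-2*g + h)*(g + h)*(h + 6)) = 2*g*h + 12*g - h^2 - 6*h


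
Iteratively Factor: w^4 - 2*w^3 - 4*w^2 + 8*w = (w - 2)*(w^3 - 4*w) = w*(w - 2)*(w^2 - 4) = w*(w - 2)^2*(w + 2)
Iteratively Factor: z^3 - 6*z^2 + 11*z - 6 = (z - 3)*(z^2 - 3*z + 2) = (z - 3)*(z - 2)*(z - 1)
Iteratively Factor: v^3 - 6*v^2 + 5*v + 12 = (v - 3)*(v^2 - 3*v - 4) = (v - 4)*(v - 3)*(v + 1)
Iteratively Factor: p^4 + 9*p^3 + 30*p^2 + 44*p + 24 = (p + 2)*(p^3 + 7*p^2 + 16*p + 12) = (p + 2)^2*(p^2 + 5*p + 6) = (p + 2)^2*(p + 3)*(p + 2)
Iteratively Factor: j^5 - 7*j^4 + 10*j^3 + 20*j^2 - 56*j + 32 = (j - 1)*(j^4 - 6*j^3 + 4*j^2 + 24*j - 32) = (j - 1)*(j + 2)*(j^3 - 8*j^2 + 20*j - 16) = (j - 2)*(j - 1)*(j + 2)*(j^2 - 6*j + 8) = (j - 4)*(j - 2)*(j - 1)*(j + 2)*(j - 2)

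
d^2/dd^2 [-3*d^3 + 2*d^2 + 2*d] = 4 - 18*d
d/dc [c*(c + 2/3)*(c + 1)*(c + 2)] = 4*c^3 + 11*c^2 + 8*c + 4/3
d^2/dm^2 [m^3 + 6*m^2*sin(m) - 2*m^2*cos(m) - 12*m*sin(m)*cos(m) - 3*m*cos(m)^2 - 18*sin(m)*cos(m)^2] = -6*m^2*sin(m) + 2*m^2*cos(m) + 8*m*sin(m) + 24*m*sin(2*m) + 24*m*cos(m) + 6*m*cos(2*m) + 6*m + 33*sin(m)/2 + 6*sin(2*m) + 81*sin(3*m)/2 - 4*cos(m) - 24*cos(2*m)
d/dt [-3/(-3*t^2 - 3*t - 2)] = 9*(-2*t - 1)/(3*t^2 + 3*t + 2)^2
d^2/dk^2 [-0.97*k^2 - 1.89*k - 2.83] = -1.94000000000000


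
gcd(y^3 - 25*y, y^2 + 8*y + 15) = y + 5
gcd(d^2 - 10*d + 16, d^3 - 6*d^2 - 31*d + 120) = d - 8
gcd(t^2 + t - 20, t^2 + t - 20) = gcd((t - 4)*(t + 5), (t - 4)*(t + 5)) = t^2 + t - 20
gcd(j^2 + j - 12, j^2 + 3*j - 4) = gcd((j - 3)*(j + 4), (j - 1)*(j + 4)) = j + 4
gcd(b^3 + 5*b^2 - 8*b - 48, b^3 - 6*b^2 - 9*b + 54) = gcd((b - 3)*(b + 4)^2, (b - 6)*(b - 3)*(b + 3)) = b - 3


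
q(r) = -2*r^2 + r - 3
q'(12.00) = -47.00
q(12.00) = -279.00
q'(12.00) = -47.00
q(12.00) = -279.00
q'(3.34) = -12.36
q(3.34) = -21.97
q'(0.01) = 0.96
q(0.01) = -2.99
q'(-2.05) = 9.20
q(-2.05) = -13.46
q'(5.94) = -22.76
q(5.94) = -67.63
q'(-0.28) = 2.12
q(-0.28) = -3.44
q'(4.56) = -17.24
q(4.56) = -40.03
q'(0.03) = 0.88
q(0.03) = -2.97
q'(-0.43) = 2.72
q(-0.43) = -3.80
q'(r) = 1 - 4*r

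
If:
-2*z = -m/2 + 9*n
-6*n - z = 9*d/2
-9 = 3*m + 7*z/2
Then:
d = 13*z/81 + 2/9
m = -7*z/6 - 3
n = -31*z/108 - 1/6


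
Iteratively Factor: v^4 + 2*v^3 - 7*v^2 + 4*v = (v - 1)*(v^3 + 3*v^2 - 4*v) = (v - 1)*(v + 4)*(v^2 - v) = v*(v - 1)*(v + 4)*(v - 1)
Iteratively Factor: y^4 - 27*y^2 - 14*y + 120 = (y - 2)*(y^3 + 2*y^2 - 23*y - 60) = (y - 2)*(y + 3)*(y^2 - y - 20) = (y - 2)*(y + 3)*(y + 4)*(y - 5)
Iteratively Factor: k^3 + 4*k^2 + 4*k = (k)*(k^2 + 4*k + 4) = k*(k + 2)*(k + 2)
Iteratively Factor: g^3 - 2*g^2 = (g)*(g^2 - 2*g) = g*(g - 2)*(g)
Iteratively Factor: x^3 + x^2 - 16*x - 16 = (x - 4)*(x^2 + 5*x + 4) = (x - 4)*(x + 4)*(x + 1)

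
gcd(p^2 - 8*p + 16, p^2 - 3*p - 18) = 1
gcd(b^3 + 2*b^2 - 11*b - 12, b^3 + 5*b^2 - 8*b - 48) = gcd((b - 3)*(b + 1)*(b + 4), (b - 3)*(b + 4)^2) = b^2 + b - 12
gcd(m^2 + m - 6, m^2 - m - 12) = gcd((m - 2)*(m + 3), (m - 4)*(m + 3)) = m + 3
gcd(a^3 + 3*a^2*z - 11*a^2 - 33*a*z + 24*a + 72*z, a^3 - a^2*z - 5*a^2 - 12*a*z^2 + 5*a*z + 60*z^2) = a + 3*z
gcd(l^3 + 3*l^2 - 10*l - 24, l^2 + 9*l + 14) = l + 2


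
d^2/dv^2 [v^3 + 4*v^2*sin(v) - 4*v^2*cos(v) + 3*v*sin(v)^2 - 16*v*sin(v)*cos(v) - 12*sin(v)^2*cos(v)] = 4*sqrt(2)*v^2*cos(v + pi/4) + 32*v*sin(2*v) + 16*sqrt(2)*v*sin(v + pi/4) + 6*v*cos(2*v) + 6*v + 8*sin(v) + 6*sin(2*v) - 5*cos(v) - 32*cos(2*v) - 27*cos(3*v)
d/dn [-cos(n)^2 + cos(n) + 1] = -sin(n) + sin(2*n)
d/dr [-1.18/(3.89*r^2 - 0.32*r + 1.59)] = (9.1804*r - 0.3776)/(3.89*r^2 - 0.32*r + 1.59)^2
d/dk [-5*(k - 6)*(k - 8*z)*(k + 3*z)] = -15*k^2 + 50*k*z + 60*k + 120*z^2 - 150*z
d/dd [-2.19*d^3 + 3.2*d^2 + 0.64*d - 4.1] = -6.57*d^2 + 6.4*d + 0.64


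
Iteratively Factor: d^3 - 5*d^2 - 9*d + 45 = (d - 3)*(d^2 - 2*d - 15) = (d - 5)*(d - 3)*(d + 3)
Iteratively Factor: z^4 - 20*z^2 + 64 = (z + 4)*(z^3 - 4*z^2 - 4*z + 16) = (z - 4)*(z + 4)*(z^2 - 4) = (z - 4)*(z - 2)*(z + 4)*(z + 2)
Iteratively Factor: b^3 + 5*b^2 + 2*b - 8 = (b + 2)*(b^2 + 3*b - 4) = (b + 2)*(b + 4)*(b - 1)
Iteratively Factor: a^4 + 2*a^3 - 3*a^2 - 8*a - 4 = (a + 2)*(a^3 - 3*a - 2) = (a + 1)*(a + 2)*(a^2 - a - 2) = (a - 2)*(a + 1)*(a + 2)*(a + 1)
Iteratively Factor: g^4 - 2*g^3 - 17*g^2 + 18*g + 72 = (g - 4)*(g^3 + 2*g^2 - 9*g - 18) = (g - 4)*(g + 2)*(g^2 - 9) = (g - 4)*(g - 3)*(g + 2)*(g + 3)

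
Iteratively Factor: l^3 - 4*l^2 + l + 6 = (l + 1)*(l^2 - 5*l + 6) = (l - 2)*(l + 1)*(l - 3)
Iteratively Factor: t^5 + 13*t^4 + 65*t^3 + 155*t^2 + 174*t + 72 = (t + 1)*(t^4 + 12*t^3 + 53*t^2 + 102*t + 72) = (t + 1)*(t + 4)*(t^3 + 8*t^2 + 21*t + 18) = (t + 1)*(t + 2)*(t + 4)*(t^2 + 6*t + 9) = (t + 1)*(t + 2)*(t + 3)*(t + 4)*(t + 3)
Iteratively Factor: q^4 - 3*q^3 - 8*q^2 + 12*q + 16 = (q + 1)*(q^3 - 4*q^2 - 4*q + 16) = (q - 4)*(q + 1)*(q^2 - 4) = (q - 4)*(q + 1)*(q + 2)*(q - 2)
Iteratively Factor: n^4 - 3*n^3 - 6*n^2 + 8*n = (n)*(n^3 - 3*n^2 - 6*n + 8) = n*(n + 2)*(n^2 - 5*n + 4) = n*(n - 4)*(n + 2)*(n - 1)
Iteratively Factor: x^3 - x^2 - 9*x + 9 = (x + 3)*(x^2 - 4*x + 3) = (x - 1)*(x + 3)*(x - 3)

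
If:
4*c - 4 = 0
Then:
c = 1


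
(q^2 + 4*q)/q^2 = (q + 4)/q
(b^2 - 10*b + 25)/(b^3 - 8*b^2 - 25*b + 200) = (b - 5)/(b^2 - 3*b - 40)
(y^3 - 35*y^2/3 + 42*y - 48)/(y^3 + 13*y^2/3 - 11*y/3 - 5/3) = (3*y^3 - 35*y^2 + 126*y - 144)/(3*y^3 + 13*y^2 - 11*y - 5)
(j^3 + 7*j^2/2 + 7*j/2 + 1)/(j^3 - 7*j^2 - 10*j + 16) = (2*j^2 + 3*j + 1)/(2*(j^2 - 9*j + 8))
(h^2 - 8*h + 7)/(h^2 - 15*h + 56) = (h - 1)/(h - 8)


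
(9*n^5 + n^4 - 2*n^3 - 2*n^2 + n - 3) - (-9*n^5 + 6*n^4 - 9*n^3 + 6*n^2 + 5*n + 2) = 18*n^5 - 5*n^4 + 7*n^3 - 8*n^2 - 4*n - 5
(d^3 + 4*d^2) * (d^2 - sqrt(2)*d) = d^5 - sqrt(2)*d^4 + 4*d^4 - 4*sqrt(2)*d^3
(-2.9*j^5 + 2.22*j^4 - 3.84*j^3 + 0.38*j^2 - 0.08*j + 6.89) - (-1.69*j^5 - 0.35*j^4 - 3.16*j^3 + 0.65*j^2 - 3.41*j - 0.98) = -1.21*j^5 + 2.57*j^4 - 0.68*j^3 - 0.27*j^2 + 3.33*j + 7.87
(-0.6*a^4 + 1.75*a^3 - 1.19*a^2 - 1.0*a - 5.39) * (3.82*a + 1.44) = -2.292*a^5 + 5.821*a^4 - 2.0258*a^3 - 5.5336*a^2 - 22.0298*a - 7.7616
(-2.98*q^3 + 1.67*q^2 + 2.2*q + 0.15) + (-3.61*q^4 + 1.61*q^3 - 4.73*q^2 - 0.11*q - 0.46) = -3.61*q^4 - 1.37*q^3 - 3.06*q^2 + 2.09*q - 0.31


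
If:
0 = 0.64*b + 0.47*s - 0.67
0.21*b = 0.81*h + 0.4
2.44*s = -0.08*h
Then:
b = 1.04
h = -0.22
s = 0.01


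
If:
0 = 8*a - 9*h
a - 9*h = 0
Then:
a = 0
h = 0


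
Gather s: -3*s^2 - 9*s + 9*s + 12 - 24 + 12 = -3*s^2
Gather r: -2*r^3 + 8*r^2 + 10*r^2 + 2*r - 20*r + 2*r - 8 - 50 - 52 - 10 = -2*r^3 + 18*r^2 - 16*r - 120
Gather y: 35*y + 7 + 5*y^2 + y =5*y^2 + 36*y + 7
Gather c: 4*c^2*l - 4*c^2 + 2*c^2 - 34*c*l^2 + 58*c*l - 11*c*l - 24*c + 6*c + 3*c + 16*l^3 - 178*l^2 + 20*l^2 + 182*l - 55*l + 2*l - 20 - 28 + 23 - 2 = c^2*(4*l - 2) + c*(-34*l^2 + 47*l - 15) + 16*l^3 - 158*l^2 + 129*l - 27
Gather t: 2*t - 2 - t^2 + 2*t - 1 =-t^2 + 4*t - 3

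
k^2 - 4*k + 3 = (k - 3)*(k - 1)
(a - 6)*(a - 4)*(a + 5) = a^3 - 5*a^2 - 26*a + 120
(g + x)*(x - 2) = g*x - 2*g + x^2 - 2*x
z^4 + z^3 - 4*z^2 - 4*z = z*(z - 2)*(z + 1)*(z + 2)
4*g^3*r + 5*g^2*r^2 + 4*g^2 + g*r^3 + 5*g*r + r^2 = (g + r)*(4*g + r)*(g*r + 1)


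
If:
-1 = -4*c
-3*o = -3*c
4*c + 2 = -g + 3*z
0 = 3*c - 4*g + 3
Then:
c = 1/4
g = 15/16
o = 1/4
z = 21/16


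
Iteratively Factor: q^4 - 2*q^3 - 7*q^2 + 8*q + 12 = (q + 2)*(q^3 - 4*q^2 + q + 6) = (q - 3)*(q + 2)*(q^2 - q - 2) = (q - 3)*(q - 2)*(q + 2)*(q + 1)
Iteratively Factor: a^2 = (a)*(a)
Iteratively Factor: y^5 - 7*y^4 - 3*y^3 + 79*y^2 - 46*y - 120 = (y - 5)*(y^4 - 2*y^3 - 13*y^2 + 14*y + 24) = (y - 5)*(y - 4)*(y^3 + 2*y^2 - 5*y - 6) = (y - 5)*(y - 4)*(y + 1)*(y^2 + y - 6) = (y - 5)*(y - 4)*(y + 1)*(y + 3)*(y - 2)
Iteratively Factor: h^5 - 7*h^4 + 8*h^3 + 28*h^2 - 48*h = (h - 2)*(h^4 - 5*h^3 - 2*h^2 + 24*h) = (h - 3)*(h - 2)*(h^3 - 2*h^2 - 8*h) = (h - 3)*(h - 2)*(h + 2)*(h^2 - 4*h) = h*(h - 3)*(h - 2)*(h + 2)*(h - 4)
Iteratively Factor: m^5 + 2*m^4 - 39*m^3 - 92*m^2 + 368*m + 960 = (m - 5)*(m^4 + 7*m^3 - 4*m^2 - 112*m - 192) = (m - 5)*(m + 4)*(m^3 + 3*m^2 - 16*m - 48) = (m - 5)*(m + 3)*(m + 4)*(m^2 - 16) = (m - 5)*(m - 4)*(m + 3)*(m + 4)*(m + 4)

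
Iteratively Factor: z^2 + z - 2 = (z - 1)*(z + 2)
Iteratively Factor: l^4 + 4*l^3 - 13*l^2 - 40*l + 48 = (l + 4)*(l^3 - 13*l + 12) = (l - 3)*(l + 4)*(l^2 + 3*l - 4) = (l - 3)*(l - 1)*(l + 4)*(l + 4)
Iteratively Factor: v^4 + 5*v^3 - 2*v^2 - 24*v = (v - 2)*(v^3 + 7*v^2 + 12*v) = (v - 2)*(v + 4)*(v^2 + 3*v) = (v - 2)*(v + 3)*(v + 4)*(v)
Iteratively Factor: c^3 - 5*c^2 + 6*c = (c - 3)*(c^2 - 2*c) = (c - 3)*(c - 2)*(c)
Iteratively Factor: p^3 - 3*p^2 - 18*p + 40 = (p - 5)*(p^2 + 2*p - 8) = (p - 5)*(p + 4)*(p - 2)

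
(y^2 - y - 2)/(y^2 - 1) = (y - 2)/(y - 1)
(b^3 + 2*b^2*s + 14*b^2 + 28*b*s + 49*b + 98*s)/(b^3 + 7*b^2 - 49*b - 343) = (b + 2*s)/(b - 7)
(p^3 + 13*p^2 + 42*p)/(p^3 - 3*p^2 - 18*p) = (p^2 + 13*p + 42)/(p^2 - 3*p - 18)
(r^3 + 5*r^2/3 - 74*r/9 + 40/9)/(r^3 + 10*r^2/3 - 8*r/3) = (r - 5/3)/r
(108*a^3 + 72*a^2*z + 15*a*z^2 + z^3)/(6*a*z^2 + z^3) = 18*a^2/z^2 + 9*a/z + 1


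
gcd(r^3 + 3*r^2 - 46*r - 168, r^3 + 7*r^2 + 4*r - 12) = r + 6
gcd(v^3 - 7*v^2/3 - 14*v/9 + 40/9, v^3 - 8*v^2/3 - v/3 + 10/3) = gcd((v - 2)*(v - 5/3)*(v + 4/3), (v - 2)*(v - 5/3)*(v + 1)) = v^2 - 11*v/3 + 10/3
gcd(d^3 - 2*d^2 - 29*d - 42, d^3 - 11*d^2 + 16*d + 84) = d^2 - 5*d - 14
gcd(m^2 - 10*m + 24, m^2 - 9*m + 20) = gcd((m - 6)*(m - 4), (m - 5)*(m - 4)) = m - 4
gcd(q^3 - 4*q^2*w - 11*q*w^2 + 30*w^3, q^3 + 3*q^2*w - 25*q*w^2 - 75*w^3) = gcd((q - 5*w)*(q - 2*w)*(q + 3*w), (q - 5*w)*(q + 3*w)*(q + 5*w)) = q^2 - 2*q*w - 15*w^2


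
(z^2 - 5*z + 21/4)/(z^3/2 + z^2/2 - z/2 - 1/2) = (2*z^2 - 10*z + 21/2)/(z^3 + z^2 - z - 1)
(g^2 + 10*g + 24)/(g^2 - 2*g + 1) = (g^2 + 10*g + 24)/(g^2 - 2*g + 1)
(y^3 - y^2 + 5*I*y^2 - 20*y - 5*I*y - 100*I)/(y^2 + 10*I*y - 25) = (y^2 - y - 20)/(y + 5*I)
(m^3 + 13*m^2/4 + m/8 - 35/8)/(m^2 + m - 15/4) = (4*m^2 + 3*m - 7)/(2*(2*m - 3))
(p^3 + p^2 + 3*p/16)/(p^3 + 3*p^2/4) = (p + 1/4)/p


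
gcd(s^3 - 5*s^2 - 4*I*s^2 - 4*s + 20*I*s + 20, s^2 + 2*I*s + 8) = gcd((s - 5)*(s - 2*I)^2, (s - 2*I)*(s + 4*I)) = s - 2*I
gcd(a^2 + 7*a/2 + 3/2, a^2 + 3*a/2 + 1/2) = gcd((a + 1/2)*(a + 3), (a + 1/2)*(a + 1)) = a + 1/2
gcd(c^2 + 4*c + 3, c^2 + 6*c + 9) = c + 3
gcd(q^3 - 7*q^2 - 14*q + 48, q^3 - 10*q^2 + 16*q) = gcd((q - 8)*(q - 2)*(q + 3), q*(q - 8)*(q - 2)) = q^2 - 10*q + 16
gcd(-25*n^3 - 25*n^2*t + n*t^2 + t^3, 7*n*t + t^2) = 1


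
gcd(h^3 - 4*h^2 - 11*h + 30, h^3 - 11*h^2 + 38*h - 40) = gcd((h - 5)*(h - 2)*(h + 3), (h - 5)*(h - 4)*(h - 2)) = h^2 - 7*h + 10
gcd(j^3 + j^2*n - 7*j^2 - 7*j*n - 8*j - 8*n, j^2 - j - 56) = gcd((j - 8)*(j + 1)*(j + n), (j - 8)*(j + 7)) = j - 8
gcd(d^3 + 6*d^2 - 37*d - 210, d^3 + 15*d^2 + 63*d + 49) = d + 7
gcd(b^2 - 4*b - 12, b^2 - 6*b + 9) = 1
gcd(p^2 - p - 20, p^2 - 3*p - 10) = p - 5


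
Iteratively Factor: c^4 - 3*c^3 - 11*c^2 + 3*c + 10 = (c - 5)*(c^3 + 2*c^2 - c - 2) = (c - 5)*(c + 1)*(c^2 + c - 2) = (c - 5)*(c + 1)*(c + 2)*(c - 1)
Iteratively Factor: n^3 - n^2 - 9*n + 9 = (n - 1)*(n^2 - 9) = (n - 3)*(n - 1)*(n + 3)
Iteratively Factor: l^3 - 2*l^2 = (l)*(l^2 - 2*l) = l*(l - 2)*(l)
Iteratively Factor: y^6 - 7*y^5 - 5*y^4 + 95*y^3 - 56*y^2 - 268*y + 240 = (y + 2)*(y^5 - 9*y^4 + 13*y^3 + 69*y^2 - 194*y + 120) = (y + 2)*(y + 3)*(y^4 - 12*y^3 + 49*y^2 - 78*y + 40) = (y - 5)*(y + 2)*(y + 3)*(y^3 - 7*y^2 + 14*y - 8) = (y - 5)*(y - 2)*(y + 2)*(y + 3)*(y^2 - 5*y + 4) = (y - 5)*(y - 2)*(y - 1)*(y + 2)*(y + 3)*(y - 4)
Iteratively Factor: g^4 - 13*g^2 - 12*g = (g + 1)*(g^3 - g^2 - 12*g) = (g - 4)*(g + 1)*(g^2 + 3*g) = (g - 4)*(g + 1)*(g + 3)*(g)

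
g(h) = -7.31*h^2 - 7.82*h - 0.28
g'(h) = -14.62*h - 7.82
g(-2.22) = -18.95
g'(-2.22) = 24.64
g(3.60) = -123.17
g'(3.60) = -60.45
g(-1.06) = -0.20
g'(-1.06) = 7.68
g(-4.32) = -102.92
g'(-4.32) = 55.34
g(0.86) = -12.41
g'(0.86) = -20.39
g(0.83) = -11.81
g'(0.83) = -19.95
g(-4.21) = -96.92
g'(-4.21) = 53.73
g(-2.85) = -37.37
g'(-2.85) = 33.85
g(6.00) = -310.36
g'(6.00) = -95.54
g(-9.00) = -522.01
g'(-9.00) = 123.76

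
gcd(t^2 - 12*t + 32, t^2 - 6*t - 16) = t - 8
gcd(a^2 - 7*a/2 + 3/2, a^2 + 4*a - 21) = a - 3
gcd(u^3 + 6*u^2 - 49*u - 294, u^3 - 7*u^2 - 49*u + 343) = u^2 - 49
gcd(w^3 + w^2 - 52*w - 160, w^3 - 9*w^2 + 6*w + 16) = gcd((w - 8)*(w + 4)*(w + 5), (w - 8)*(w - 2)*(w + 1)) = w - 8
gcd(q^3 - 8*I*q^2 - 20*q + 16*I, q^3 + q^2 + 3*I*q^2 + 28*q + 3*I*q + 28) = q - 4*I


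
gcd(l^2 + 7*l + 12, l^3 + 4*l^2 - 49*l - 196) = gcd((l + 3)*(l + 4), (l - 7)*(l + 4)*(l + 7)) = l + 4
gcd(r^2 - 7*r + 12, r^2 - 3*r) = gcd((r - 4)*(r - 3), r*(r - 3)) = r - 3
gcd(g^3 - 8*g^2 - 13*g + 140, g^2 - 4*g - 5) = g - 5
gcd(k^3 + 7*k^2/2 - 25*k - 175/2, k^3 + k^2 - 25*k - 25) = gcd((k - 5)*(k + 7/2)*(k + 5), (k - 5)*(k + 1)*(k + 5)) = k^2 - 25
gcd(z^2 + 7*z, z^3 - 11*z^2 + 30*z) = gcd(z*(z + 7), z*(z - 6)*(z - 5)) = z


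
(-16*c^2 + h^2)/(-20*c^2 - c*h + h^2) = (4*c - h)/(5*c - h)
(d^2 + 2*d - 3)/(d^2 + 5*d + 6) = (d - 1)/(d + 2)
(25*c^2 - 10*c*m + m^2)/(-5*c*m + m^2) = (-5*c + m)/m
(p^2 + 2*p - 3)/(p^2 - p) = (p + 3)/p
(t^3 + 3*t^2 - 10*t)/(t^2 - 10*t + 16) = t*(t + 5)/(t - 8)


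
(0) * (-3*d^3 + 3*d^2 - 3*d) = 0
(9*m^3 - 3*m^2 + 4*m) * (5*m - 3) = 45*m^4 - 42*m^3 + 29*m^2 - 12*m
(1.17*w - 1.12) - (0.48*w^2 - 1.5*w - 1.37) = -0.48*w^2 + 2.67*w + 0.25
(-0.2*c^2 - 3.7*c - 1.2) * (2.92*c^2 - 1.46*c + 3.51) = -0.584*c^4 - 10.512*c^3 + 1.196*c^2 - 11.235*c - 4.212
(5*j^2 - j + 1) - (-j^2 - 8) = 6*j^2 - j + 9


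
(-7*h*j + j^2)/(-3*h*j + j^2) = (7*h - j)/(3*h - j)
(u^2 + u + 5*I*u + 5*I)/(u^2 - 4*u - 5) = (u + 5*I)/(u - 5)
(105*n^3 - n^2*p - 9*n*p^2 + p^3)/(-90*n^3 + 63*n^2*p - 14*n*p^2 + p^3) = (-21*n^2 - 4*n*p + p^2)/(18*n^2 - 9*n*p + p^2)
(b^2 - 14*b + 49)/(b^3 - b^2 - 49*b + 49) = (b - 7)/(b^2 + 6*b - 7)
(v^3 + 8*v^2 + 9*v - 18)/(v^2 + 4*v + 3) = (v^2 + 5*v - 6)/(v + 1)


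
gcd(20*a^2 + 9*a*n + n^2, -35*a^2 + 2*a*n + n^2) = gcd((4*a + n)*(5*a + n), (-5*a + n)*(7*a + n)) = 1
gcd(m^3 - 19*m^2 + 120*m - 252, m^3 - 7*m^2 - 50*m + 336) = m - 6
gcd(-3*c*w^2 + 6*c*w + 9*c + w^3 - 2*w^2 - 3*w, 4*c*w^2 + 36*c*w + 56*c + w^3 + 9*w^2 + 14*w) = 1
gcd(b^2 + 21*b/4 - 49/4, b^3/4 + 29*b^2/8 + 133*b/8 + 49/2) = b + 7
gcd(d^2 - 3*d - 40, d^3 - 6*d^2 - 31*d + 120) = d^2 - 3*d - 40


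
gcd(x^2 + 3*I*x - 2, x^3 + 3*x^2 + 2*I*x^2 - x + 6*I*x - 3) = x + I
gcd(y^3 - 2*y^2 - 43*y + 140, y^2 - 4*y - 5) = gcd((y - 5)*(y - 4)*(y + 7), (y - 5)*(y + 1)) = y - 5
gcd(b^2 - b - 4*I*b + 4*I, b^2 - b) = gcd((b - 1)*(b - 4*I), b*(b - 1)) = b - 1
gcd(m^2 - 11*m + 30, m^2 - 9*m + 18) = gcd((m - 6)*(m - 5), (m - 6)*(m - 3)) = m - 6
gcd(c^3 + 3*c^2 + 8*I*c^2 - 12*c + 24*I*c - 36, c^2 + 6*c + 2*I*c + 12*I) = c + 2*I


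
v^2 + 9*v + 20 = (v + 4)*(v + 5)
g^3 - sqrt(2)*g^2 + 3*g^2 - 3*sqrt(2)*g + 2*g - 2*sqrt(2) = (g + 1)*(g + 2)*(g - sqrt(2))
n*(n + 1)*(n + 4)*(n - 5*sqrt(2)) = n^4 - 5*sqrt(2)*n^3 + 5*n^3 - 25*sqrt(2)*n^2 + 4*n^2 - 20*sqrt(2)*n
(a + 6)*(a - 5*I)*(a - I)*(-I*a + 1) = -I*a^4 - 5*a^3 - 6*I*a^3 - 30*a^2 - I*a^2 - 5*a - 6*I*a - 30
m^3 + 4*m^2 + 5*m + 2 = (m + 1)^2*(m + 2)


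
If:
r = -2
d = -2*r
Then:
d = 4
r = -2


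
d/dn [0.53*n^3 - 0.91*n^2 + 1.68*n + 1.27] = 1.59*n^2 - 1.82*n + 1.68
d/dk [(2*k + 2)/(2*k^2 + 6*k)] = (k*(k + 3) - (k + 1)*(2*k + 3))/(k^2*(k + 3)^2)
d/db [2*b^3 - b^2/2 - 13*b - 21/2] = 6*b^2 - b - 13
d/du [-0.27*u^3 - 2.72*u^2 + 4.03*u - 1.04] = -0.81*u^2 - 5.44*u + 4.03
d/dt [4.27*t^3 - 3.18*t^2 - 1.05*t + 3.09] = 12.81*t^2 - 6.36*t - 1.05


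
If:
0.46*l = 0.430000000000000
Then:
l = 0.93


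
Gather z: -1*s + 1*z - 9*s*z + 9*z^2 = -s + 9*z^2 + z*(1 - 9*s)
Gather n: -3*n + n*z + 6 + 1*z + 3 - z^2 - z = n*(z - 3) - z^2 + 9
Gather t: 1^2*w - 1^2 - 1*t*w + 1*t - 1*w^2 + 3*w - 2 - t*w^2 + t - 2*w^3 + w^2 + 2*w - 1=t*(-w^2 - w + 2) - 2*w^3 + 6*w - 4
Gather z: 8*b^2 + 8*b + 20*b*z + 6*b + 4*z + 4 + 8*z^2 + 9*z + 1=8*b^2 + 14*b + 8*z^2 + z*(20*b + 13) + 5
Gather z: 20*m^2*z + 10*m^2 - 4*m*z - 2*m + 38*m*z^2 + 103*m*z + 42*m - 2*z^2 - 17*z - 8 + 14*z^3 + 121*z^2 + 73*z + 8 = 10*m^2 + 40*m + 14*z^3 + z^2*(38*m + 119) + z*(20*m^2 + 99*m + 56)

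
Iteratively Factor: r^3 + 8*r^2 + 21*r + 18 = (r + 3)*(r^2 + 5*r + 6) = (r + 3)^2*(r + 2)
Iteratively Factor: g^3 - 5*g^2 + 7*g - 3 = (g - 3)*(g^2 - 2*g + 1) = (g - 3)*(g - 1)*(g - 1)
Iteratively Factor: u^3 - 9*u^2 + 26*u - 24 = (u - 2)*(u^2 - 7*u + 12) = (u - 3)*(u - 2)*(u - 4)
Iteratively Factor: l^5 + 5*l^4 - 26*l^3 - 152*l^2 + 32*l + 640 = (l - 2)*(l^4 + 7*l^3 - 12*l^2 - 176*l - 320) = (l - 2)*(l + 4)*(l^3 + 3*l^2 - 24*l - 80) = (l - 5)*(l - 2)*(l + 4)*(l^2 + 8*l + 16) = (l - 5)*(l - 2)*(l + 4)^2*(l + 4)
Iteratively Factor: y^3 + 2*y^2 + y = (y)*(y^2 + 2*y + 1) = y*(y + 1)*(y + 1)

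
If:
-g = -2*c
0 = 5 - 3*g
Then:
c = 5/6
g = 5/3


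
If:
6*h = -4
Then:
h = -2/3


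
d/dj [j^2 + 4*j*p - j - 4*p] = 2*j + 4*p - 1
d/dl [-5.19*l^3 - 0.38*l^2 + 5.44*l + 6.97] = -15.57*l^2 - 0.76*l + 5.44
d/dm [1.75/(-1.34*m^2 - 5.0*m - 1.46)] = (4.69*m + 8.75)/(1.34*m^2 + 5.0*m + 1.46)^2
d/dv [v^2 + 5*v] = 2*v + 5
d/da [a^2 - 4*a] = 2*a - 4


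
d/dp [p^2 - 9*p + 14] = 2*p - 9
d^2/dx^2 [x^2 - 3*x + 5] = 2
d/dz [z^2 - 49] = 2*z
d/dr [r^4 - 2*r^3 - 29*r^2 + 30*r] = 4*r^3 - 6*r^2 - 58*r + 30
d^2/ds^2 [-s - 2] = 0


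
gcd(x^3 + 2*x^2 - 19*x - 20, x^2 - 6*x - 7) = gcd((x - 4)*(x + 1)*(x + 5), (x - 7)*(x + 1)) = x + 1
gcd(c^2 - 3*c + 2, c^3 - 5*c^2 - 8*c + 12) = c - 1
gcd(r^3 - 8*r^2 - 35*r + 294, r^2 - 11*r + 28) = r - 7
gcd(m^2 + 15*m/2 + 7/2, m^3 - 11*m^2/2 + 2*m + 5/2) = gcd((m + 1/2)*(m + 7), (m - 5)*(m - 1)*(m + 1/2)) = m + 1/2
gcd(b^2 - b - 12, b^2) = 1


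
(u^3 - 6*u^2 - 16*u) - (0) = u^3 - 6*u^2 - 16*u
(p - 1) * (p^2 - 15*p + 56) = p^3 - 16*p^2 + 71*p - 56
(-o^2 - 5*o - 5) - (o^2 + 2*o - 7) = -2*o^2 - 7*o + 2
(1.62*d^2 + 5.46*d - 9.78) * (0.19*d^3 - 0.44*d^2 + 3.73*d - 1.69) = 0.3078*d^5 + 0.3246*d^4 + 1.782*d^3 + 21.9312*d^2 - 45.7068*d + 16.5282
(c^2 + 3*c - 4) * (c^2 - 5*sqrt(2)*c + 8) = c^4 - 5*sqrt(2)*c^3 + 3*c^3 - 15*sqrt(2)*c^2 + 4*c^2 + 24*c + 20*sqrt(2)*c - 32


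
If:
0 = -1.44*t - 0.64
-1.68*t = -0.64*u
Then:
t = -0.44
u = -1.17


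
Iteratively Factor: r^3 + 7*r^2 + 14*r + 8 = (r + 4)*(r^2 + 3*r + 2) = (r + 1)*(r + 4)*(r + 2)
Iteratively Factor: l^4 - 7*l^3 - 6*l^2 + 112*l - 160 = (l - 2)*(l^3 - 5*l^2 - 16*l + 80) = (l - 5)*(l - 2)*(l^2 - 16) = (l - 5)*(l - 4)*(l - 2)*(l + 4)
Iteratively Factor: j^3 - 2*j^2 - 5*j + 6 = (j - 3)*(j^2 + j - 2) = (j - 3)*(j + 2)*(j - 1)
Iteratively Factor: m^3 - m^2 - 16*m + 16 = (m + 4)*(m^2 - 5*m + 4) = (m - 4)*(m + 4)*(m - 1)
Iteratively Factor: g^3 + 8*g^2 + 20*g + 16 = (g + 4)*(g^2 + 4*g + 4) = (g + 2)*(g + 4)*(g + 2)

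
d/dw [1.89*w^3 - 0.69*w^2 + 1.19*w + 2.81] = 5.67*w^2 - 1.38*w + 1.19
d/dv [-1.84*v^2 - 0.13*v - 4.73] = -3.68*v - 0.13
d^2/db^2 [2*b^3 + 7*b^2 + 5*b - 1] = 12*b + 14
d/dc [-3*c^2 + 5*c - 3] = 5 - 6*c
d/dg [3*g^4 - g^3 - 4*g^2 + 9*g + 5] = 12*g^3 - 3*g^2 - 8*g + 9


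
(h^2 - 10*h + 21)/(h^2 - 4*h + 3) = (h - 7)/(h - 1)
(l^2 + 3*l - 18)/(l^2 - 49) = (l^2 + 3*l - 18)/(l^2 - 49)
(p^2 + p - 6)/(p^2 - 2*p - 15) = (p - 2)/(p - 5)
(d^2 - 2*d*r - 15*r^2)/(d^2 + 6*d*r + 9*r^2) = (d - 5*r)/(d + 3*r)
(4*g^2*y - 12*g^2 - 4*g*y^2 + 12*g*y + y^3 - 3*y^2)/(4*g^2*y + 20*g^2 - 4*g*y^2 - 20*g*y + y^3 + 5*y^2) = (y - 3)/(y + 5)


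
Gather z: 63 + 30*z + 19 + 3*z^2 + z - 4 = 3*z^2 + 31*z + 78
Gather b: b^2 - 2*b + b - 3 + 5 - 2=b^2 - b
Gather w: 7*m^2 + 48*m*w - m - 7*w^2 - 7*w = 7*m^2 - m - 7*w^2 + w*(48*m - 7)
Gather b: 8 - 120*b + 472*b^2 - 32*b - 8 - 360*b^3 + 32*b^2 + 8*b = -360*b^3 + 504*b^2 - 144*b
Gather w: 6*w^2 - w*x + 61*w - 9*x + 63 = 6*w^2 + w*(61 - x) - 9*x + 63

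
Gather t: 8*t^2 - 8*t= 8*t^2 - 8*t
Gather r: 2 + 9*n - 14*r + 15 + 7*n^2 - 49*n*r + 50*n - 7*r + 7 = 7*n^2 + 59*n + r*(-49*n - 21) + 24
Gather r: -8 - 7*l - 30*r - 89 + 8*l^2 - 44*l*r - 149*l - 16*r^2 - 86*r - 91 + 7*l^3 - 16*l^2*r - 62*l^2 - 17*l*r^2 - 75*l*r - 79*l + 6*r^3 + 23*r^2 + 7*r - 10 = 7*l^3 - 54*l^2 - 235*l + 6*r^3 + r^2*(7 - 17*l) + r*(-16*l^2 - 119*l - 109) - 198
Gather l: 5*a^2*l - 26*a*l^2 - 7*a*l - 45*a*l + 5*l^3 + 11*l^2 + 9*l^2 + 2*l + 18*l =5*l^3 + l^2*(20 - 26*a) + l*(5*a^2 - 52*a + 20)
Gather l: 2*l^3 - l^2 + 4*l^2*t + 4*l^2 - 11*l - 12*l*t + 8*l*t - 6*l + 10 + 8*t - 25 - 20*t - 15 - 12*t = 2*l^3 + l^2*(4*t + 3) + l*(-4*t - 17) - 24*t - 30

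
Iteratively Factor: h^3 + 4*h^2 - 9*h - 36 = (h - 3)*(h^2 + 7*h + 12) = (h - 3)*(h + 4)*(h + 3)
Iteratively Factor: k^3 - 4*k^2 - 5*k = (k - 5)*(k^2 + k) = (k - 5)*(k + 1)*(k)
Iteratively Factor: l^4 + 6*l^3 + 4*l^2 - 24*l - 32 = (l + 4)*(l^3 + 2*l^2 - 4*l - 8) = (l - 2)*(l + 4)*(l^2 + 4*l + 4) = (l - 2)*(l + 2)*(l + 4)*(l + 2)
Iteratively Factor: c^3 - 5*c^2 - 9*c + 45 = (c - 3)*(c^2 - 2*c - 15) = (c - 5)*(c - 3)*(c + 3)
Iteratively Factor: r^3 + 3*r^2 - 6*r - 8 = (r + 4)*(r^2 - r - 2) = (r + 1)*(r + 4)*(r - 2)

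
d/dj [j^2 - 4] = 2*j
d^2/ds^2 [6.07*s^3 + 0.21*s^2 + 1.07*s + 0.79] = 36.42*s + 0.42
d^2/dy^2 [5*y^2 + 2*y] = 10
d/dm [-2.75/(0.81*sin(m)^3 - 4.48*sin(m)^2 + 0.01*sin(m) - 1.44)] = (6.6825*sin(m)^2 - 24.64*sin(m) + 0.0275)*cos(m)/(0.81*sin(m)^3 - 4.48*sin(m)^2 + 0.01*sin(m) - 1.44)^2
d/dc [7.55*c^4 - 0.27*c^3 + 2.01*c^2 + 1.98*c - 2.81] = 30.2*c^3 - 0.81*c^2 + 4.02*c + 1.98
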